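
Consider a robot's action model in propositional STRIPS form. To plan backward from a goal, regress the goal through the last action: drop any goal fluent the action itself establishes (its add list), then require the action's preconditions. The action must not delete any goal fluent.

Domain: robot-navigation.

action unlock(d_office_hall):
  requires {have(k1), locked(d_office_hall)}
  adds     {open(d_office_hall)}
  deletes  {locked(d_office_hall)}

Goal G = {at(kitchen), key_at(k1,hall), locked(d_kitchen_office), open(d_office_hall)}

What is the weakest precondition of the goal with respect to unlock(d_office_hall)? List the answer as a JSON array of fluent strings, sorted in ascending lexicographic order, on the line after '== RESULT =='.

Compute (G \ add) ∪ pre:
  G ∩ del = {}  (empty — regression defined)
  G \ add = {at(kitchen), key_at(k1,hall), locked(d_kitchen_office), open(d_office_hall)} \ {open(d_office_hall)} = {at(kitchen), key_at(k1,hall), locked(d_kitchen_office)}
  ∪ pre   = {at(kitchen), key_at(k1,hall), locked(d_kitchen_office)} ∪ {have(k1), locked(d_office_hall)}
          = {at(kitchen), have(k1), key_at(k1,hall), locked(d_kitchen_office), locked(d_office_hall)}

== RESULT ==
["at(kitchen)", "have(k1)", "key_at(k1,hall)", "locked(d_kitchen_office)", "locked(d_office_hall)"]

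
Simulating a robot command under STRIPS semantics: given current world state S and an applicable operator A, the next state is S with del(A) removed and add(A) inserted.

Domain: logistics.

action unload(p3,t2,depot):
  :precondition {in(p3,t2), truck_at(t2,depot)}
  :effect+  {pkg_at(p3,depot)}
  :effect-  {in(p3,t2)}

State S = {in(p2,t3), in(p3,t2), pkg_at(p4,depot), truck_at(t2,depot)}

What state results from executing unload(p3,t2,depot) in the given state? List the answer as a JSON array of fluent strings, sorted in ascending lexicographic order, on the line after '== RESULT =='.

Compute (S \ del) ∪ add:
  pre ⊆ S: {in(p3,t2), truck_at(t2,depot)} ⊆ S  — applicable
  S \ del = {in(p2,t3), pkg_at(p4,depot), truck_at(t2,depot)}
  ∪ add   = {in(p2,t3), pkg_at(p3,depot), pkg_at(p4,depot), truck_at(t2,depot)}

== RESULT ==
["in(p2,t3)", "pkg_at(p3,depot)", "pkg_at(p4,depot)", "truck_at(t2,depot)"]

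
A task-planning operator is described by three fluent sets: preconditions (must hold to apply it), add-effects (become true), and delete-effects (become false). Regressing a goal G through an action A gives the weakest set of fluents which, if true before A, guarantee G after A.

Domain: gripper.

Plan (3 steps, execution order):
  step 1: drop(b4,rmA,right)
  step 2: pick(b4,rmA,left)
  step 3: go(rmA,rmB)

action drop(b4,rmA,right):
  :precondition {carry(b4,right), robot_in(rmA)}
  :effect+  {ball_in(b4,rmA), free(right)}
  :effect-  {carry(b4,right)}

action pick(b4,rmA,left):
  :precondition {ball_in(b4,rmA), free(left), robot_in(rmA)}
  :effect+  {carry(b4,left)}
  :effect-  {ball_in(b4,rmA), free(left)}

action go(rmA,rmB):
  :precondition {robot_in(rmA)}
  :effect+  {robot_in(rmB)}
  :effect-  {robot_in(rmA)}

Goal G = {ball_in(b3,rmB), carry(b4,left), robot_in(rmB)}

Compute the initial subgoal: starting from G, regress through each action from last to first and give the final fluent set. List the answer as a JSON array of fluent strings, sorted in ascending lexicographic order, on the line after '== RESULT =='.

Regress step by step:
  through step 3 (go(rmA,rmB)): drop {robot_in(rmB)}, keep {ball_in(b3,rmB), carry(b4,left)}, require {robot_in(rmA)}
    → {ball_in(b3,rmB), carry(b4,left), robot_in(rmA)}
  through step 2 (pick(b4,rmA,left)): drop {carry(b4,left)}, keep {ball_in(b3,rmB), robot_in(rmA)}, require {ball_in(b4,rmA), free(left), robot_in(rmA)}
    → {ball_in(b3,rmB), ball_in(b4,rmA), free(left), robot_in(rmA)}
  through step 1 (drop(b4,rmA,right)): drop {ball_in(b4,rmA)}, keep {ball_in(b3,rmB), free(left), robot_in(rmA)}, require {carry(b4,right), robot_in(rmA)}
    → {ball_in(b3,rmB), carry(b4,right), free(left), robot_in(rmA)}

== RESULT ==
["ball_in(b3,rmB)", "carry(b4,right)", "free(left)", "robot_in(rmA)"]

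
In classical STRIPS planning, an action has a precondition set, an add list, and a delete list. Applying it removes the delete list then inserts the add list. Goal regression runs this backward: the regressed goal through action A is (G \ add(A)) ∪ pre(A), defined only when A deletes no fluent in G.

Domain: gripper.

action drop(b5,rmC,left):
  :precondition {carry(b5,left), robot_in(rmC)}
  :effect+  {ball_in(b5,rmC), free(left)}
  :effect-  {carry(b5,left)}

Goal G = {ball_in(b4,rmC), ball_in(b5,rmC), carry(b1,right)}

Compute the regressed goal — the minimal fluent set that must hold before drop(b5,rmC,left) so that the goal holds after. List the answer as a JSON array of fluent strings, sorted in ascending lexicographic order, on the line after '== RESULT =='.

Regress:
  G ∩ del = {}  (empty — regression defined)
  G \ add = {ball_in(b4,rmC), ball_in(b5,rmC), carry(b1,right)} \ {ball_in(b5,rmC), free(left)} = {ball_in(b4,rmC), carry(b1,right)}
  ∪ pre   = {ball_in(b4,rmC), carry(b1,right)} ∪ {carry(b5,left), robot_in(rmC)}
          = {ball_in(b4,rmC), carry(b1,right), carry(b5,left), robot_in(rmC)}

== RESULT ==
["ball_in(b4,rmC)", "carry(b1,right)", "carry(b5,left)", "robot_in(rmC)"]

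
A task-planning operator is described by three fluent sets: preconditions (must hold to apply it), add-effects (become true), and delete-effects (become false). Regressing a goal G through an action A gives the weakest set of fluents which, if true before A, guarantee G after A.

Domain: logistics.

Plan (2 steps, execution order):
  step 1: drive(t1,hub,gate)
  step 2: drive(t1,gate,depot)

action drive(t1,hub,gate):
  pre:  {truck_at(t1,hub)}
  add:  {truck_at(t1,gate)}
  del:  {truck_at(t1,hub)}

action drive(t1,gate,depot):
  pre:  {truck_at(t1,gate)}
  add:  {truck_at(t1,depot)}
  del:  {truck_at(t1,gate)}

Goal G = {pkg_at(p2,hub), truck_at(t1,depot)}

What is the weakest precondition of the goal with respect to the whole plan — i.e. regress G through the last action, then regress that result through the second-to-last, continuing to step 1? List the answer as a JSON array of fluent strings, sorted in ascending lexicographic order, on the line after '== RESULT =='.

Work backward from the goal:
  through step 2 (drive(t1,gate,depot)): drop {truck_at(t1,depot)}, keep {pkg_at(p2,hub)}, require {truck_at(t1,gate)}
    → {pkg_at(p2,hub), truck_at(t1,gate)}
  through step 1 (drive(t1,hub,gate)): drop {truck_at(t1,gate)}, keep {pkg_at(p2,hub)}, require {truck_at(t1,hub)}
    → {pkg_at(p2,hub), truck_at(t1,hub)}

== RESULT ==
["pkg_at(p2,hub)", "truck_at(t1,hub)"]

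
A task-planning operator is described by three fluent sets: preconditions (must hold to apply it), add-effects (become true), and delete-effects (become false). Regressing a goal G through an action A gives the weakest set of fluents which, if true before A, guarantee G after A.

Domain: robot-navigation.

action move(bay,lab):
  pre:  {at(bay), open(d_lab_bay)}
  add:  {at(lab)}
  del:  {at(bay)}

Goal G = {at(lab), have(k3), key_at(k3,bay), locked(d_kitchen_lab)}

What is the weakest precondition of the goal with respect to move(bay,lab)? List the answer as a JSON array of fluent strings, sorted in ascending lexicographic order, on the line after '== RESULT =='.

Compute (G \ add) ∪ pre:
  G ∩ del = {}  (empty — regression defined)
  G \ add = {at(lab), have(k3), key_at(k3,bay), locked(d_kitchen_lab)} \ {at(lab)} = {have(k3), key_at(k3,bay), locked(d_kitchen_lab)}
  ∪ pre   = {have(k3), key_at(k3,bay), locked(d_kitchen_lab)} ∪ {at(bay), open(d_lab_bay)}
          = {at(bay), have(k3), key_at(k3,bay), locked(d_kitchen_lab), open(d_lab_bay)}

== RESULT ==
["at(bay)", "have(k3)", "key_at(k3,bay)", "locked(d_kitchen_lab)", "open(d_lab_bay)"]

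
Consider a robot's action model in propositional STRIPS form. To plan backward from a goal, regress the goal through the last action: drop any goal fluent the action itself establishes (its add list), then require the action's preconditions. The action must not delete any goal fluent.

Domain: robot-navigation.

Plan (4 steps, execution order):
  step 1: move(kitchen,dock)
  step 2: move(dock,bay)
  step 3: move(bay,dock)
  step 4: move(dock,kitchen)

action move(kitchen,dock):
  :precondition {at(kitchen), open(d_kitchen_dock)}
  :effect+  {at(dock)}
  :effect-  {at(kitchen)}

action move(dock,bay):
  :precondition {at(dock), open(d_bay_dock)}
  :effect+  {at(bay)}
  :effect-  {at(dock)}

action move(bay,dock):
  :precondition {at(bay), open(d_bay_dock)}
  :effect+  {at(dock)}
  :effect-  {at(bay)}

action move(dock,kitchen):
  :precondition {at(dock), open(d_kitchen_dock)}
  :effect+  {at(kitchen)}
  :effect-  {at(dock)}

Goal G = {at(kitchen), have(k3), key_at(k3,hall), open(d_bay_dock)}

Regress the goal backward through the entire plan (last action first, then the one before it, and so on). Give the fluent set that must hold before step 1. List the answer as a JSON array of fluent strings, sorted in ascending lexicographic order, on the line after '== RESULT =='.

Work backward from the goal:
  through step 4 (move(dock,kitchen)): drop {at(kitchen)}, keep {have(k3), key_at(k3,hall), open(d_bay_dock)}, require {at(dock), open(d_kitchen_dock)}
    → {at(dock), have(k3), key_at(k3,hall), open(d_bay_dock), open(d_kitchen_dock)}
  through step 3 (move(bay,dock)): drop {at(dock)}, keep {have(k3), key_at(k3,hall), open(d_bay_dock), open(d_kitchen_dock)}, require {at(bay), open(d_bay_dock)}
    → {at(bay), have(k3), key_at(k3,hall), open(d_bay_dock), open(d_kitchen_dock)}
  through step 2 (move(dock,bay)): drop {at(bay)}, keep {have(k3), key_at(k3,hall), open(d_bay_dock), open(d_kitchen_dock)}, require {at(dock), open(d_bay_dock)}
    → {at(dock), have(k3), key_at(k3,hall), open(d_bay_dock), open(d_kitchen_dock)}
  through step 1 (move(kitchen,dock)): drop {at(dock)}, keep {have(k3), key_at(k3,hall), open(d_bay_dock), open(d_kitchen_dock)}, require {at(kitchen), open(d_kitchen_dock)}
    → {at(kitchen), have(k3), key_at(k3,hall), open(d_bay_dock), open(d_kitchen_dock)}

== RESULT ==
["at(kitchen)", "have(k3)", "key_at(k3,hall)", "open(d_bay_dock)", "open(d_kitchen_dock)"]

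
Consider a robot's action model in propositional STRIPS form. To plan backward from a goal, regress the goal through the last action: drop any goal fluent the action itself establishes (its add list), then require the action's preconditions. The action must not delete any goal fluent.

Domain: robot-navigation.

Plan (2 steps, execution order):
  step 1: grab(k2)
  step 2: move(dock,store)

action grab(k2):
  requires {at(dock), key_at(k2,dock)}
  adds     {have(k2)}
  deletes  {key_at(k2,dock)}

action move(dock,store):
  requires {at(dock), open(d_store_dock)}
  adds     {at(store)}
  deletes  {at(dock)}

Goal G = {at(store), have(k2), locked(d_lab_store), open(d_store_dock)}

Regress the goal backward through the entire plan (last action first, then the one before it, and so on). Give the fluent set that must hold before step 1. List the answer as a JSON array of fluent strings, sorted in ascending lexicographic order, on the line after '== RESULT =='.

Work backward from the goal:
  through step 2 (move(dock,store)): drop {at(store)}, keep {have(k2), locked(d_lab_store), open(d_store_dock)}, require {at(dock), open(d_store_dock)}
    → {at(dock), have(k2), locked(d_lab_store), open(d_store_dock)}
  through step 1 (grab(k2)): drop {have(k2)}, keep {at(dock), locked(d_lab_store), open(d_store_dock)}, require {at(dock), key_at(k2,dock)}
    → {at(dock), key_at(k2,dock), locked(d_lab_store), open(d_store_dock)}

== RESULT ==
["at(dock)", "key_at(k2,dock)", "locked(d_lab_store)", "open(d_store_dock)"]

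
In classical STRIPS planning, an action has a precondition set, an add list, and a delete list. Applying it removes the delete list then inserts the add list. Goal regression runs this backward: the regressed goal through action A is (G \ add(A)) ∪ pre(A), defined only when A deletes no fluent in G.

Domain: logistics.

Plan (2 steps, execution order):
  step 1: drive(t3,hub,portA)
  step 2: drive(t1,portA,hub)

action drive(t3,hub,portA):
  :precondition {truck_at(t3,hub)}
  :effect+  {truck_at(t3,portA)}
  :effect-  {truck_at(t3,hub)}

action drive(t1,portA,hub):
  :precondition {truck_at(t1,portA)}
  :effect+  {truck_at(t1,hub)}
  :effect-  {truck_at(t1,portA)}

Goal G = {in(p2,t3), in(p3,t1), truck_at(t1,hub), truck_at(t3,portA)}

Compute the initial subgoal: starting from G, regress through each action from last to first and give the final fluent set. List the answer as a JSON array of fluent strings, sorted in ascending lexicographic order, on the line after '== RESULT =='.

Regress step by step:
  through step 2 (drive(t1,portA,hub)): drop {truck_at(t1,hub)}, keep {in(p2,t3), in(p3,t1), truck_at(t3,portA)}, require {truck_at(t1,portA)}
    → {in(p2,t3), in(p3,t1), truck_at(t1,portA), truck_at(t3,portA)}
  through step 1 (drive(t3,hub,portA)): drop {truck_at(t3,portA)}, keep {in(p2,t3), in(p3,t1), truck_at(t1,portA)}, require {truck_at(t3,hub)}
    → {in(p2,t3), in(p3,t1), truck_at(t1,portA), truck_at(t3,hub)}

== RESULT ==
["in(p2,t3)", "in(p3,t1)", "truck_at(t1,portA)", "truck_at(t3,hub)"]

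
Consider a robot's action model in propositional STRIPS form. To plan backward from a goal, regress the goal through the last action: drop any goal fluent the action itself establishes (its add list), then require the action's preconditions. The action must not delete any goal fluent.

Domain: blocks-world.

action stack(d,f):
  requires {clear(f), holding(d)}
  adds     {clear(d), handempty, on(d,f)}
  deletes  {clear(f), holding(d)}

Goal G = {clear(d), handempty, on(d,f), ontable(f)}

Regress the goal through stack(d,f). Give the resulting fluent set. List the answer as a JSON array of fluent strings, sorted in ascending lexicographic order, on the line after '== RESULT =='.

Regress:
  G ∩ del = {}  (empty — regression defined)
  G \ add = {clear(d), handempty, on(d,f), ontable(f)} \ {clear(d), handempty, on(d,f)} = {ontable(f)}
  ∪ pre   = {ontable(f)} ∪ {clear(f), holding(d)}
          = {clear(f), holding(d), ontable(f)}

== RESULT ==
["clear(f)", "holding(d)", "ontable(f)"]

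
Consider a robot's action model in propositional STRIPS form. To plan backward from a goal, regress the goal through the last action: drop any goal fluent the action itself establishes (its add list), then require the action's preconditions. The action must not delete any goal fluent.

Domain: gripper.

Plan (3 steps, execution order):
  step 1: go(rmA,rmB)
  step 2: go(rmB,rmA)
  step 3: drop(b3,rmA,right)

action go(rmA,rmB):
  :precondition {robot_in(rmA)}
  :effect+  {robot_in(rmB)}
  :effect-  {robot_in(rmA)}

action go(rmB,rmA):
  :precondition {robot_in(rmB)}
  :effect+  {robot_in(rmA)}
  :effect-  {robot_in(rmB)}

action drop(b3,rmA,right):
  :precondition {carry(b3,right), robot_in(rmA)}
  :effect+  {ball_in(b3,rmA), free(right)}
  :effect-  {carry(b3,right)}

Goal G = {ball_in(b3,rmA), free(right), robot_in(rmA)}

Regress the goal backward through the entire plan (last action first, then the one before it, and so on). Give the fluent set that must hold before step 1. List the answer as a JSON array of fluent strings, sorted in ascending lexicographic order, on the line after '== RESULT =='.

Work backward from the goal:
  through step 3 (drop(b3,rmA,right)): drop {ball_in(b3,rmA), free(right)}, keep {robot_in(rmA)}, require {carry(b3,right), robot_in(rmA)}
    → {carry(b3,right), robot_in(rmA)}
  through step 2 (go(rmB,rmA)): drop {robot_in(rmA)}, keep {carry(b3,right)}, require {robot_in(rmB)}
    → {carry(b3,right), robot_in(rmB)}
  through step 1 (go(rmA,rmB)): drop {robot_in(rmB)}, keep {carry(b3,right)}, require {robot_in(rmA)}
    → {carry(b3,right), robot_in(rmA)}

== RESULT ==
["carry(b3,right)", "robot_in(rmA)"]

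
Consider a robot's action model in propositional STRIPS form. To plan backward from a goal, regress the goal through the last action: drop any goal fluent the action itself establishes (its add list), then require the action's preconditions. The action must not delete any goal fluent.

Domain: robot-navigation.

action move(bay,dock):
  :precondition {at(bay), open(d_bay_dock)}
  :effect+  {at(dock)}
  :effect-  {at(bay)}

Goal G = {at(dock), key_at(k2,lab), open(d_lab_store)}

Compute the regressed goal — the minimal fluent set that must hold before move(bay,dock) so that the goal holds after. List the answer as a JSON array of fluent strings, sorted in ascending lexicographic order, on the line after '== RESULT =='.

Compute (G \ add) ∪ pre:
  G ∩ del = {}  (empty — regression defined)
  G \ add = {at(dock), key_at(k2,lab), open(d_lab_store)} \ {at(dock)} = {key_at(k2,lab), open(d_lab_store)}
  ∪ pre   = {key_at(k2,lab), open(d_lab_store)} ∪ {at(bay), open(d_bay_dock)}
          = {at(bay), key_at(k2,lab), open(d_bay_dock), open(d_lab_store)}

== RESULT ==
["at(bay)", "key_at(k2,lab)", "open(d_bay_dock)", "open(d_lab_store)"]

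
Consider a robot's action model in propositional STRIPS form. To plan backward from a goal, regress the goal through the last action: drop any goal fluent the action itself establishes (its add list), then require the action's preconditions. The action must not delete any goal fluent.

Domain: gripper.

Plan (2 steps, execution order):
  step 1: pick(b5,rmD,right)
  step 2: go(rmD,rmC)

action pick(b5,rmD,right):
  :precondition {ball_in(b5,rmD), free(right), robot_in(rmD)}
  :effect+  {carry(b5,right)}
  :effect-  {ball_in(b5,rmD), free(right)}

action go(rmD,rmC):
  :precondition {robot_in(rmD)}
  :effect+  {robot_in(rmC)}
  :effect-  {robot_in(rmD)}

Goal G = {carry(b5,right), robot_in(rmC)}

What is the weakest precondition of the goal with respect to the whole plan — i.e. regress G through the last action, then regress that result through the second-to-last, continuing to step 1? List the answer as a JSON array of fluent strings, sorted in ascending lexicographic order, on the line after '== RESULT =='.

Work backward from the goal:
  through step 2 (go(rmD,rmC)): drop {robot_in(rmC)}, keep {carry(b5,right)}, require {robot_in(rmD)}
    → {carry(b5,right), robot_in(rmD)}
  through step 1 (pick(b5,rmD,right)): drop {carry(b5,right)}, keep {robot_in(rmD)}, require {ball_in(b5,rmD), free(right), robot_in(rmD)}
    → {ball_in(b5,rmD), free(right), robot_in(rmD)}

== RESULT ==
["ball_in(b5,rmD)", "free(right)", "robot_in(rmD)"]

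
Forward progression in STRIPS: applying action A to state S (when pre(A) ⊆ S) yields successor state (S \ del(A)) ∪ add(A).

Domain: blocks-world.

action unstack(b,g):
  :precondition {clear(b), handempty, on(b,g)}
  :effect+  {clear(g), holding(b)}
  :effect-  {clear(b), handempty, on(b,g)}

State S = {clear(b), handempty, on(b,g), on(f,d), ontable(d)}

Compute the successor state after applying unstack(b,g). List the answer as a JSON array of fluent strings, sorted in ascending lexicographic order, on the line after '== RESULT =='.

Compute (S \ del) ∪ add:
  pre ⊆ S: {clear(b), handempty, on(b,g)} ⊆ S  — applicable
  S \ del = {on(f,d), ontable(d)}
  ∪ add   = {clear(g), holding(b), on(f,d), ontable(d)}

== RESULT ==
["clear(g)", "holding(b)", "on(f,d)", "ontable(d)"]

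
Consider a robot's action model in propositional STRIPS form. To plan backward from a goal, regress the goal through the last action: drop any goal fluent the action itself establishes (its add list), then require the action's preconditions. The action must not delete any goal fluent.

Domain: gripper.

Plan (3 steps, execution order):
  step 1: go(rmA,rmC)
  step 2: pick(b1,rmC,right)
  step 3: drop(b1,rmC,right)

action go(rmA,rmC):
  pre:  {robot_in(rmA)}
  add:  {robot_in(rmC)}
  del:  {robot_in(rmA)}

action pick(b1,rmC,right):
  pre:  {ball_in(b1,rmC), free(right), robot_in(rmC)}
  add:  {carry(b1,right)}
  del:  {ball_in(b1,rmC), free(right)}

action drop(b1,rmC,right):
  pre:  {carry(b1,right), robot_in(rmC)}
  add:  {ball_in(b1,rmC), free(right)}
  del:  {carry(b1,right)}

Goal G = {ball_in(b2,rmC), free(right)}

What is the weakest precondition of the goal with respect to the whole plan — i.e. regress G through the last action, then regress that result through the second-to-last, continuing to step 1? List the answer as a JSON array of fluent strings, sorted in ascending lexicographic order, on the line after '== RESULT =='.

Regress step by step:
  through step 3 (drop(b1,rmC,right)): drop {free(right)}, keep {ball_in(b2,rmC)}, require {carry(b1,right), robot_in(rmC)}
    → {ball_in(b2,rmC), carry(b1,right), robot_in(rmC)}
  through step 2 (pick(b1,rmC,right)): drop {carry(b1,right)}, keep {ball_in(b2,rmC), robot_in(rmC)}, require {ball_in(b1,rmC), free(right), robot_in(rmC)}
    → {ball_in(b1,rmC), ball_in(b2,rmC), free(right), robot_in(rmC)}
  through step 1 (go(rmA,rmC)): drop {robot_in(rmC)}, keep {ball_in(b1,rmC), ball_in(b2,rmC), free(right)}, require {robot_in(rmA)}
    → {ball_in(b1,rmC), ball_in(b2,rmC), free(right), robot_in(rmA)}

== RESULT ==
["ball_in(b1,rmC)", "ball_in(b2,rmC)", "free(right)", "robot_in(rmA)"]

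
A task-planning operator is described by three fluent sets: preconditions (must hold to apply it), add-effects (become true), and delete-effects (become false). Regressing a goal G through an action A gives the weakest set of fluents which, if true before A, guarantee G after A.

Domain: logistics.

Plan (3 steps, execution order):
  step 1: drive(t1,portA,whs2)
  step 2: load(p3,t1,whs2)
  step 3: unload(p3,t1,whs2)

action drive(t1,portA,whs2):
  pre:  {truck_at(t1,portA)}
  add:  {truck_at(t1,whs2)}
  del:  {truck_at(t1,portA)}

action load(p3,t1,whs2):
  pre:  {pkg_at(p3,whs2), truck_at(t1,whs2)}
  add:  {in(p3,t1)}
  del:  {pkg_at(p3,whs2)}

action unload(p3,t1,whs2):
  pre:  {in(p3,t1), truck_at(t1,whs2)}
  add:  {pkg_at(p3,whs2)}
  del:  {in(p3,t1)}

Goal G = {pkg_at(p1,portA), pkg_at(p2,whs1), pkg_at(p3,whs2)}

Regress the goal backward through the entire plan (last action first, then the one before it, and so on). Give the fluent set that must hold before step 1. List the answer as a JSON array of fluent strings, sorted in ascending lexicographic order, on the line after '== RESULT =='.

Regress step by step:
  through step 3 (unload(p3,t1,whs2)): drop {pkg_at(p3,whs2)}, keep {pkg_at(p1,portA), pkg_at(p2,whs1)}, require {in(p3,t1), truck_at(t1,whs2)}
    → {in(p3,t1), pkg_at(p1,portA), pkg_at(p2,whs1), truck_at(t1,whs2)}
  through step 2 (load(p3,t1,whs2)): drop {in(p3,t1)}, keep {pkg_at(p1,portA), pkg_at(p2,whs1), truck_at(t1,whs2)}, require {pkg_at(p3,whs2), truck_at(t1,whs2)}
    → {pkg_at(p1,portA), pkg_at(p2,whs1), pkg_at(p3,whs2), truck_at(t1,whs2)}
  through step 1 (drive(t1,portA,whs2)): drop {truck_at(t1,whs2)}, keep {pkg_at(p1,portA), pkg_at(p2,whs1), pkg_at(p3,whs2)}, require {truck_at(t1,portA)}
    → {pkg_at(p1,portA), pkg_at(p2,whs1), pkg_at(p3,whs2), truck_at(t1,portA)}

== RESULT ==
["pkg_at(p1,portA)", "pkg_at(p2,whs1)", "pkg_at(p3,whs2)", "truck_at(t1,portA)"]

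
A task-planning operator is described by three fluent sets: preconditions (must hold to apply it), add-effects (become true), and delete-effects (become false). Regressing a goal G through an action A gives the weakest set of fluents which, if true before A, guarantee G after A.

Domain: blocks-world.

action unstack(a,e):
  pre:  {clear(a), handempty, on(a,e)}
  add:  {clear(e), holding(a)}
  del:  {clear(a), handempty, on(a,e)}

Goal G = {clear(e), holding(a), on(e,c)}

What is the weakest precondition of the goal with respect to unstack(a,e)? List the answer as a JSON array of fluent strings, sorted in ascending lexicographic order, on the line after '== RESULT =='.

Regress:
  G ∩ del = {}  (empty — regression defined)
  G \ add = {clear(e), holding(a), on(e,c)} \ {clear(e), holding(a)} = {on(e,c)}
  ∪ pre   = {on(e,c)} ∪ {clear(a), handempty, on(a,e)}
          = {clear(a), handempty, on(a,e), on(e,c)}

== RESULT ==
["clear(a)", "handempty", "on(a,e)", "on(e,c)"]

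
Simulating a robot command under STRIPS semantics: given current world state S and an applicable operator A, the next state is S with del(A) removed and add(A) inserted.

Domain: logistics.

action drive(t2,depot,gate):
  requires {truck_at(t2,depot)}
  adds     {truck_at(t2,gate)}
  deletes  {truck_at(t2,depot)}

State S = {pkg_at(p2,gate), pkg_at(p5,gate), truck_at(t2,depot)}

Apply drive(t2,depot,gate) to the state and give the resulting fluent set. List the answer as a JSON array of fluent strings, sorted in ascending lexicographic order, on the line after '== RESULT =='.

Progress:
  pre ⊆ S: {truck_at(t2,depot)} ⊆ S  — applicable
  S \ del = {pkg_at(p2,gate), pkg_at(p5,gate)}
  ∪ add   = {pkg_at(p2,gate), pkg_at(p5,gate), truck_at(t2,gate)}

== RESULT ==
["pkg_at(p2,gate)", "pkg_at(p5,gate)", "truck_at(t2,gate)"]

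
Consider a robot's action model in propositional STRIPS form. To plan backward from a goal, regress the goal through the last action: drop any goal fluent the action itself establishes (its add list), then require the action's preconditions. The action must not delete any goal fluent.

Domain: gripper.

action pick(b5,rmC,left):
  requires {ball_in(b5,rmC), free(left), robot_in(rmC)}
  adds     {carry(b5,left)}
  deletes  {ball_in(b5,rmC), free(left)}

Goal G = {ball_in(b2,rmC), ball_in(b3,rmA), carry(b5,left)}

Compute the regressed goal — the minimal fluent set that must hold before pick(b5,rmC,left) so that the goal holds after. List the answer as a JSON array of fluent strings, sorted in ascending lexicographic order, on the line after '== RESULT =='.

Compute (G \ add) ∪ pre:
  G ∩ del = {}  (empty — regression defined)
  G \ add = {ball_in(b2,rmC), ball_in(b3,rmA), carry(b5,left)} \ {carry(b5,left)} = {ball_in(b2,rmC), ball_in(b3,rmA)}
  ∪ pre   = {ball_in(b2,rmC), ball_in(b3,rmA)} ∪ {ball_in(b5,rmC), free(left), robot_in(rmC)}
          = {ball_in(b2,rmC), ball_in(b3,rmA), ball_in(b5,rmC), free(left), robot_in(rmC)}

== RESULT ==
["ball_in(b2,rmC)", "ball_in(b3,rmA)", "ball_in(b5,rmC)", "free(left)", "robot_in(rmC)"]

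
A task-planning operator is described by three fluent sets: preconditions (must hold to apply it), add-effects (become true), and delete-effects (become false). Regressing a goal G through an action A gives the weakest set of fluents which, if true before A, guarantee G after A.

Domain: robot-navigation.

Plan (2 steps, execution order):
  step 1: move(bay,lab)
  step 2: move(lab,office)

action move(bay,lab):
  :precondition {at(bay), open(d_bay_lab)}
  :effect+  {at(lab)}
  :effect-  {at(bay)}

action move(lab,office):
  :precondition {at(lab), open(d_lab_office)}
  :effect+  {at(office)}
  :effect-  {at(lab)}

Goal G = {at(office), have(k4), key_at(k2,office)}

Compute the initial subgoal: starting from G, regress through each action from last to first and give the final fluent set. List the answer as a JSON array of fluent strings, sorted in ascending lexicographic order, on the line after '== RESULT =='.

Work backward from the goal:
  through step 2 (move(lab,office)): drop {at(office)}, keep {have(k4), key_at(k2,office)}, require {at(lab), open(d_lab_office)}
    → {at(lab), have(k4), key_at(k2,office), open(d_lab_office)}
  through step 1 (move(bay,lab)): drop {at(lab)}, keep {have(k4), key_at(k2,office), open(d_lab_office)}, require {at(bay), open(d_bay_lab)}
    → {at(bay), have(k4), key_at(k2,office), open(d_bay_lab), open(d_lab_office)}

== RESULT ==
["at(bay)", "have(k4)", "key_at(k2,office)", "open(d_bay_lab)", "open(d_lab_office)"]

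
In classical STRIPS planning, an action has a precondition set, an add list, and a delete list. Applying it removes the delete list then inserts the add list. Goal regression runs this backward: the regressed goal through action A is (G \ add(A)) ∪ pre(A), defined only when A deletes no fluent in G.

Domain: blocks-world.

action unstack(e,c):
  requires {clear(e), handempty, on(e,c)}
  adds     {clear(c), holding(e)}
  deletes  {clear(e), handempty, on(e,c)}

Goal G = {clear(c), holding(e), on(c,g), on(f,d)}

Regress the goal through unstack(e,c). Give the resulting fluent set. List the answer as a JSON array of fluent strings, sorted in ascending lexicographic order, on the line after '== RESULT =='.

Regress:
  G ∩ del = {}  (empty — regression defined)
  G \ add = {clear(c), holding(e), on(c,g), on(f,d)} \ {clear(c), holding(e)} = {on(c,g), on(f,d)}
  ∪ pre   = {on(c,g), on(f,d)} ∪ {clear(e), handempty, on(e,c)}
          = {clear(e), handempty, on(c,g), on(e,c), on(f,d)}

== RESULT ==
["clear(e)", "handempty", "on(c,g)", "on(e,c)", "on(f,d)"]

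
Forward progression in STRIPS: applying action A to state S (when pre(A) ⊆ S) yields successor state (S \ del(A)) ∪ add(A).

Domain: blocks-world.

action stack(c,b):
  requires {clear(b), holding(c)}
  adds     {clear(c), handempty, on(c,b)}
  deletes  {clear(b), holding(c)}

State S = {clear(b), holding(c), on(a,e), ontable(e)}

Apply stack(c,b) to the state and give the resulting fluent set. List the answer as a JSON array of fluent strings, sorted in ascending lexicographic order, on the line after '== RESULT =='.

Progress:
  pre ⊆ S: {clear(b), holding(c)} ⊆ S  — applicable
  S \ del = {on(a,e), ontable(e)}
  ∪ add   = {clear(c), handempty, on(a,e), on(c,b), ontable(e)}

== RESULT ==
["clear(c)", "handempty", "on(a,e)", "on(c,b)", "ontable(e)"]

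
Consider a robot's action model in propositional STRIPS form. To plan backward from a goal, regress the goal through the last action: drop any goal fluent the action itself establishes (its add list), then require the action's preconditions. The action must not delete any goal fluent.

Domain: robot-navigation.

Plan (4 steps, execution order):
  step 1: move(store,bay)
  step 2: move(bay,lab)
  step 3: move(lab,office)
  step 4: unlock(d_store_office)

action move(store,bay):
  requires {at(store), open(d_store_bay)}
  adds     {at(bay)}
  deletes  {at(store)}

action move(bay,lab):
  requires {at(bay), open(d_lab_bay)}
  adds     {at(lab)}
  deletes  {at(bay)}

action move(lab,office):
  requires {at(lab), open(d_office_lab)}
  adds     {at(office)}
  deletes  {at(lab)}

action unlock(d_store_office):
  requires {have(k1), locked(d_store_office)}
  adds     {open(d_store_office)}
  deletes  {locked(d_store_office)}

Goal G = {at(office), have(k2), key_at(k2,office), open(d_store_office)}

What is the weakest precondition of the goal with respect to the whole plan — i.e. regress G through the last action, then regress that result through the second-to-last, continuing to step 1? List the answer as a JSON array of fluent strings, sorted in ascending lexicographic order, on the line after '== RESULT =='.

Work backward from the goal:
  through step 4 (unlock(d_store_office)): drop {open(d_store_office)}, keep {at(office), have(k2), key_at(k2,office)}, require {have(k1), locked(d_store_office)}
    → {at(office), have(k1), have(k2), key_at(k2,office), locked(d_store_office)}
  through step 3 (move(lab,office)): drop {at(office)}, keep {have(k1), have(k2), key_at(k2,office), locked(d_store_office)}, require {at(lab), open(d_office_lab)}
    → {at(lab), have(k1), have(k2), key_at(k2,office), locked(d_store_office), open(d_office_lab)}
  through step 2 (move(bay,lab)): drop {at(lab)}, keep {have(k1), have(k2), key_at(k2,office), locked(d_store_office), open(d_office_lab)}, require {at(bay), open(d_lab_bay)}
    → {at(bay), have(k1), have(k2), key_at(k2,office), locked(d_store_office), open(d_lab_bay), open(d_office_lab)}
  through step 1 (move(store,bay)): drop {at(bay)}, keep {have(k1), have(k2), key_at(k2,office), locked(d_store_office), open(d_lab_bay), open(d_office_lab)}, require {at(store), open(d_store_bay)}
    → {at(store), have(k1), have(k2), key_at(k2,office), locked(d_store_office), open(d_lab_bay), open(d_office_lab), open(d_store_bay)}

== RESULT ==
["at(store)", "have(k1)", "have(k2)", "key_at(k2,office)", "locked(d_store_office)", "open(d_lab_bay)", "open(d_office_lab)", "open(d_store_bay)"]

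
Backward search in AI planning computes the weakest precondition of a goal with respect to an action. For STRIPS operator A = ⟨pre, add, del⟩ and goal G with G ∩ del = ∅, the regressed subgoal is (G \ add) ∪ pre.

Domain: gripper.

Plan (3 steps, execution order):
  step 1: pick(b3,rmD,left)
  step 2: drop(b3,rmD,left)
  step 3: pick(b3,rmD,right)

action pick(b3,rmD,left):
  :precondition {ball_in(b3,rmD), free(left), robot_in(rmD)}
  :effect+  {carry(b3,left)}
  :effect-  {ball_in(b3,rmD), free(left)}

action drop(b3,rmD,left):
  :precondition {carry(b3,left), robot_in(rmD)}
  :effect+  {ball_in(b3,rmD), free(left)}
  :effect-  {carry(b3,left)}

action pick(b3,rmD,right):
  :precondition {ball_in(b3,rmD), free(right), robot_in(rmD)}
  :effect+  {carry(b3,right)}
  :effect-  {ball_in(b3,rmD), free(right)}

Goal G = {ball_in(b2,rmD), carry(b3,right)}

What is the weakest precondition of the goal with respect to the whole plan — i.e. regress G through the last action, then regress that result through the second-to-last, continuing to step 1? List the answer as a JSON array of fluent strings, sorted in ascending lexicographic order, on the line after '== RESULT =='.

Regress step by step:
  through step 3 (pick(b3,rmD,right)): drop {carry(b3,right)}, keep {ball_in(b2,rmD)}, require {ball_in(b3,rmD), free(right), robot_in(rmD)}
    → {ball_in(b2,rmD), ball_in(b3,rmD), free(right), robot_in(rmD)}
  through step 2 (drop(b3,rmD,left)): drop {ball_in(b3,rmD)}, keep {ball_in(b2,rmD), free(right), robot_in(rmD)}, require {carry(b3,left), robot_in(rmD)}
    → {ball_in(b2,rmD), carry(b3,left), free(right), robot_in(rmD)}
  through step 1 (pick(b3,rmD,left)): drop {carry(b3,left)}, keep {ball_in(b2,rmD), free(right), robot_in(rmD)}, require {ball_in(b3,rmD), free(left), robot_in(rmD)}
    → {ball_in(b2,rmD), ball_in(b3,rmD), free(left), free(right), robot_in(rmD)}

== RESULT ==
["ball_in(b2,rmD)", "ball_in(b3,rmD)", "free(left)", "free(right)", "robot_in(rmD)"]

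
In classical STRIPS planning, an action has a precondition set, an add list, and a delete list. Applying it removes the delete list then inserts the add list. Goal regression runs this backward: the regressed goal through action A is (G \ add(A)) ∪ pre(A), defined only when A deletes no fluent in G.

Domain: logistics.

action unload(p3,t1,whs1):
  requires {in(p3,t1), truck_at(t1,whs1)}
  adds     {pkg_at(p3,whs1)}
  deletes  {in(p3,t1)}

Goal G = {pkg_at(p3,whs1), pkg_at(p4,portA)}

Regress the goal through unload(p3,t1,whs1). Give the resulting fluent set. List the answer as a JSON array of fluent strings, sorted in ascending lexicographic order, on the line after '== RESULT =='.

Regress:
  G ∩ del = {}  (empty — regression defined)
  G \ add = {pkg_at(p3,whs1), pkg_at(p4,portA)} \ {pkg_at(p3,whs1)} = {pkg_at(p4,portA)}
  ∪ pre   = {pkg_at(p4,portA)} ∪ {in(p3,t1), truck_at(t1,whs1)}
          = {in(p3,t1), pkg_at(p4,portA), truck_at(t1,whs1)}

== RESULT ==
["in(p3,t1)", "pkg_at(p4,portA)", "truck_at(t1,whs1)"]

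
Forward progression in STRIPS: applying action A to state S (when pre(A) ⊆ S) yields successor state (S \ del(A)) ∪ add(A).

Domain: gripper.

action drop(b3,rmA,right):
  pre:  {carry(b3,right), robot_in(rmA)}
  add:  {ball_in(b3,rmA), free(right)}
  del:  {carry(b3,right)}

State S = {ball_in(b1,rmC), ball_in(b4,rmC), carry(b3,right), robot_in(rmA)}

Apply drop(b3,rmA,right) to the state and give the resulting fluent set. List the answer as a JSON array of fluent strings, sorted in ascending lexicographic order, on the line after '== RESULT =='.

Progress:
  pre ⊆ S: {carry(b3,right), robot_in(rmA)} ⊆ S  — applicable
  S \ del = {ball_in(b1,rmC), ball_in(b4,rmC), robot_in(rmA)}
  ∪ add   = {ball_in(b1,rmC), ball_in(b3,rmA), ball_in(b4,rmC), free(right), robot_in(rmA)}

== RESULT ==
["ball_in(b1,rmC)", "ball_in(b3,rmA)", "ball_in(b4,rmC)", "free(right)", "robot_in(rmA)"]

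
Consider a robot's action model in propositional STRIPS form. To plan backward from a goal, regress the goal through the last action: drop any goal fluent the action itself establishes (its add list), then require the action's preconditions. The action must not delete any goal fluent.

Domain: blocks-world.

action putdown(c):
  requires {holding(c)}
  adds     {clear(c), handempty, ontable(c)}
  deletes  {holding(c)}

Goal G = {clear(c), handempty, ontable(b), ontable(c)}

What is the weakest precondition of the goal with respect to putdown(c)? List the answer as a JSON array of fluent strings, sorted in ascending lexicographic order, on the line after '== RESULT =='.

Compute (G \ add) ∪ pre:
  G ∩ del = {}  (empty — regression defined)
  G \ add = {clear(c), handempty, ontable(b), ontable(c)} \ {clear(c), handempty, ontable(c)} = {ontable(b)}
  ∪ pre   = {ontable(b)} ∪ {holding(c)}
          = {holding(c), ontable(b)}

== RESULT ==
["holding(c)", "ontable(b)"]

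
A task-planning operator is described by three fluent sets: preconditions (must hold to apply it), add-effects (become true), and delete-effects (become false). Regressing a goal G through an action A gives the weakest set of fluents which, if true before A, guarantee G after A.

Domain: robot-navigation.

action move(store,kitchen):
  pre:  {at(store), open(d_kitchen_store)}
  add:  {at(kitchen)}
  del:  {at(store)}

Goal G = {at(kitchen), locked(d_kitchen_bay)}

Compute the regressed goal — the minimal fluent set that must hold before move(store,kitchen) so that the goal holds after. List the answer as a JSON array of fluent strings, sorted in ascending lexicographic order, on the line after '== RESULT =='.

Compute (G \ add) ∪ pre:
  G ∩ del = {}  (empty — regression defined)
  G \ add = {at(kitchen), locked(d_kitchen_bay)} \ {at(kitchen)} = {locked(d_kitchen_bay)}
  ∪ pre   = {locked(d_kitchen_bay)} ∪ {at(store), open(d_kitchen_store)}
          = {at(store), locked(d_kitchen_bay), open(d_kitchen_store)}

== RESULT ==
["at(store)", "locked(d_kitchen_bay)", "open(d_kitchen_store)"]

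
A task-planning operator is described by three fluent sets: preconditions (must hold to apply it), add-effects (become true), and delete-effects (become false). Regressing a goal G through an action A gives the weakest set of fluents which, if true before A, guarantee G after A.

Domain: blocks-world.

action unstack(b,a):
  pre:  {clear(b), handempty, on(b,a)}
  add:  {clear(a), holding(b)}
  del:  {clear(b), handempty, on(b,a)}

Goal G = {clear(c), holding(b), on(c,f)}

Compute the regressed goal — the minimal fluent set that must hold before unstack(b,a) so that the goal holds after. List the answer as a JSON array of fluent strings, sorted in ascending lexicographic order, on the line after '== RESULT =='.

Regress:
  G ∩ del = {}  (empty — regression defined)
  G \ add = {clear(c), holding(b), on(c,f)} \ {clear(a), holding(b)} = {clear(c), on(c,f)}
  ∪ pre   = {clear(c), on(c,f)} ∪ {clear(b), handempty, on(b,a)}
          = {clear(b), clear(c), handempty, on(b,a), on(c,f)}

== RESULT ==
["clear(b)", "clear(c)", "handempty", "on(b,a)", "on(c,f)"]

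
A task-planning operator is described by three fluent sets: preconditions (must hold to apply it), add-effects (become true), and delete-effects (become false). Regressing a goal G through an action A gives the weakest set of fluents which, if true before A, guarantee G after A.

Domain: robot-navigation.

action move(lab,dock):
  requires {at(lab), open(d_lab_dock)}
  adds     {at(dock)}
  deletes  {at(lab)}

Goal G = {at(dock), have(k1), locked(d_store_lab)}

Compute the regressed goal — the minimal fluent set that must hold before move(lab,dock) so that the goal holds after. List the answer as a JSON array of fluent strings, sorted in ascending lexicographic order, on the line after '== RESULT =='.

Regress:
  G ∩ del = {}  (empty — regression defined)
  G \ add = {at(dock), have(k1), locked(d_store_lab)} \ {at(dock)} = {have(k1), locked(d_store_lab)}
  ∪ pre   = {have(k1), locked(d_store_lab)} ∪ {at(lab), open(d_lab_dock)}
          = {at(lab), have(k1), locked(d_store_lab), open(d_lab_dock)}

== RESULT ==
["at(lab)", "have(k1)", "locked(d_store_lab)", "open(d_lab_dock)"]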